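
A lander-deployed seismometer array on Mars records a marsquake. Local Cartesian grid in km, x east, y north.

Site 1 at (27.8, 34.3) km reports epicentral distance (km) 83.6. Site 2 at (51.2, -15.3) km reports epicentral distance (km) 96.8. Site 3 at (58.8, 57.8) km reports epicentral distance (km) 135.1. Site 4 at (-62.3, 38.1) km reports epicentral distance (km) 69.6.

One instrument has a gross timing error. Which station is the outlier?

Site 1

Solve using three stations at a time. Using Site 2, Site 3, Site 4 (subtract circle equations pairwise → linear system) gives (x, y) ≈ (-44.6, -29.1).
Distances from that point to each station vs reported:
  Site 1: calculated 96.2 vs reported 83.6 → residual 12.6 km
  Site 2: calculated 96.8 vs reported 96.8 → residual 0.0 km
  Site 3: calculated 135.1 vs reported 135.1 → residual 0.0 km
  Site 4: calculated 69.5 vs reported 69.6 → residual 0.1 km
Site 2, Site 3, Site 4 are mutually consistent (residuals ≈ 0); Site 1 is off by 12.6 km.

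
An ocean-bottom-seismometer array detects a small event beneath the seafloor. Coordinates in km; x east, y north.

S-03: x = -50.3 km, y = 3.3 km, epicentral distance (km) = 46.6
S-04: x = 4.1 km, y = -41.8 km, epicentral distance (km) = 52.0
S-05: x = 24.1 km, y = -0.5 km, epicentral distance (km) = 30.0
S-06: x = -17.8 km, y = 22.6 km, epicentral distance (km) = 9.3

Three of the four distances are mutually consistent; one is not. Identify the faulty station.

S-06

Solve using three stations at a time. Using S-03, S-04, S-05 (subtract circle equations pairwise → linear system) gives (x, y) ≈ (-4.1, 9.5).
Distances from that point to each station vs reported:
  S-03: calculated 46.6 vs reported 46.6 → residual 0.0 km
  S-04: calculated 52.0 vs reported 52.0 → residual 0.0 km
  S-05: calculated 30.0 vs reported 30.0 → residual 0.0 km
  S-06: calculated 18.9 vs reported 9.3 → residual 9.6 km
S-03, S-04, S-05 are mutually consistent (residuals ≈ 0); S-06 is off by 9.6 km.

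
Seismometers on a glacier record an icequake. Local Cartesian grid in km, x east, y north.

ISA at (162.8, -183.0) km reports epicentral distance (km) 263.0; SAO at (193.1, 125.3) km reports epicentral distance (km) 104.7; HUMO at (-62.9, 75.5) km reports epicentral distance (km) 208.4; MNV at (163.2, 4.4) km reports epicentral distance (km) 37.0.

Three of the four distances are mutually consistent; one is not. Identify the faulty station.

Solve using three stations at a time. Using SAO, HUMO, MNV (subtract circle equations pairwise → linear system) gives (x, y) ≈ (141.4, 34.3).
Distances from that point to each station vs reported:
  ISA: calculated 218.3 vs reported 263.0 → residual 44.7 km
  SAO: calculated 104.7 vs reported 104.7 → residual 0.0 km
  HUMO: calculated 208.4 vs reported 208.4 → residual 0.0 km
  MNV: calculated 37.0 vs reported 37.0 → residual 0.0 km
SAO, HUMO, MNV are mutually consistent (residuals ≈ 0); ISA is off by 44.7 km.

ISA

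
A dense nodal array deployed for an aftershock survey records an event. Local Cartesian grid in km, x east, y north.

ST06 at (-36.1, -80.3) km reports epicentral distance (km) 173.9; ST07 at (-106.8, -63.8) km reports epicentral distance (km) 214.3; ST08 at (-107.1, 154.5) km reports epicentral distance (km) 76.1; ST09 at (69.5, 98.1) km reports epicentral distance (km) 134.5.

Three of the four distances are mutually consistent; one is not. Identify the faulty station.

Solve using three stations at a time. Using ST06, ST08, ST09 (subtract circle equations pairwise → linear system) gives (x, y) ≈ (-64.8, 91.2).
Distances from that point to each station vs reported:
  ST06: calculated 173.9 vs reported 173.9 → residual 0.0 km
  ST07: calculated 160.6 vs reported 214.3 → residual 53.7 km
  ST08: calculated 76.1 vs reported 76.1 → residual 0.0 km
  ST09: calculated 134.5 vs reported 134.5 → residual 0.0 km
ST06, ST08, ST09 are mutually consistent (residuals ≈ 0); ST07 is off by 53.7 km.

ST07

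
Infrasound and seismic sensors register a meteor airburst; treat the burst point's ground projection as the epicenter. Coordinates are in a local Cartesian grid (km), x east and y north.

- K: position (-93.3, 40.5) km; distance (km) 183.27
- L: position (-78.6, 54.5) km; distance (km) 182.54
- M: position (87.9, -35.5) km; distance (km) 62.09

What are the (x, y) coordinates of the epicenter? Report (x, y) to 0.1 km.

Circle about each station: (x + 93.3)² + (y − 40.5)² = 183.27²; (x + 78.6)² + (y − 54.5)² = 182.54²; (x − 87.9)² + (y + 35.5)² = 62.09².
Subtracting the K equation from the L and M equations removes the quadratic terms:
29.4 x + 28.0 y = -929.89
362.4 x − 152.0 y = 28374.24
Solving the 2×2 system: x ≈ 44.7, y ≈ -80.1 km.

x ≈ 44.7 km, y ≈ -80.1 km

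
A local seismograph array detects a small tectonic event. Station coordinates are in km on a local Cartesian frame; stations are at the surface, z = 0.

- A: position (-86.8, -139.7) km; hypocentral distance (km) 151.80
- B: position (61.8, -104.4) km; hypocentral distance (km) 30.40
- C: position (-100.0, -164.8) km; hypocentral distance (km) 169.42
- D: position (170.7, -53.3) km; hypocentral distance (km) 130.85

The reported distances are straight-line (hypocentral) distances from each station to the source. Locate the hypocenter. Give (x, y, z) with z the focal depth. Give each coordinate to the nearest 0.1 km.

(61.7, -121.1, 25.4)

Each station gives a sphere (x−x_i)² + (y−y_i)² + z² = d_i² (stations at z=0).
Subtracting the A sphere from B and C: z² cancels, leaving linear equations in x and y:
297.2 x + 70.6 y = 9787.35
-26.4 x − 50.2 y = 4448.81
Solving: x ≈ 61.691, y ≈ -121.065 km (keep extra digits for the depth step; rounded: 61.7, -121.1).
Then from the A sphere: z² = 151.80² − (x + 86.8)² − (y + 139.7)² with x = 61.691, y = -121.065, so z ≈ 25.424 ≈ 25.4 km.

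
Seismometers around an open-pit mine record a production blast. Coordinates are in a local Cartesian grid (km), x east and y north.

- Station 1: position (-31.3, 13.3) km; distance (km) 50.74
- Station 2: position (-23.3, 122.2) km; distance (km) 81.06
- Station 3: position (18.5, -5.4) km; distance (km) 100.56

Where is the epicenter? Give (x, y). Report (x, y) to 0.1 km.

-64.0 km east, 52.1 km north

Circle about each station: (x + 31.3)² + (y − 13.3)² = 50.74²; (x + 23.3)² + (y − 122.2)² = 81.06²; (x − 18.5)² + (y + 5.4)² = 100.56².
Subtracting pairs of circle equations eliminates x²+y² and gives linear equations (the radical axes):
16.0 x + 217.8 y = 10322.97
99.6 x − 37.4 y = -8322.94
Solving the 2×2 system: x ≈ -64.0, y ≈ 52.1 km.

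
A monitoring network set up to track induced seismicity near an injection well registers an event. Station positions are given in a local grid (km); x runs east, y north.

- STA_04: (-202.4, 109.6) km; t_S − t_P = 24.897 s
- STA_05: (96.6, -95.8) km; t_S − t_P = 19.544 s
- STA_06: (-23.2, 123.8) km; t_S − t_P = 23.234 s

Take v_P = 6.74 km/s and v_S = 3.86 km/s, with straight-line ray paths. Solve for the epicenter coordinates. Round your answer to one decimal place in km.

-79.1 km east, -78.5 km north

Distance from S−P lag: d = Δt · v_P v_S / (v_P − v_S) = Δt · (6.74·3.86)/(6.74−3.86) ≈ 9.0335·Δt.
So d_STA_04 = 224.91, d_STA_05 = 176.55, d_STA_06 = 209.88 km.
Circle about each station: (x + 202.4)² + (y − 109.6)² = 224.91²; (x − 96.6)² + (y + 95.8)² = 176.55²; (x + 23.2)² + (y − 123.8)² = 209.88².
Subtracting pairs of circle equations eliminates x²+y² and gives linear equations (the radical axes):
598.0 x − 410.8 y = -15054.11
358.4 x + 28.4 y = -30578.35
Solving the 2×2 system: x ≈ -79.1, y ≈ -78.5 km.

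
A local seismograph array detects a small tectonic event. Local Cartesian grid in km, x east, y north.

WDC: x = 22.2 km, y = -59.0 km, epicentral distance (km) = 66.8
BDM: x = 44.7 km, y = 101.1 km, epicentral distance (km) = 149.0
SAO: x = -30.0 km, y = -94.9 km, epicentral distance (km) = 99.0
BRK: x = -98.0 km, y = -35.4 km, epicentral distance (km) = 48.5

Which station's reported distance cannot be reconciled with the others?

WDC

Solve using three stations at a time. Using BDM, SAO, BRK (subtract circle equations pairwise → linear system) gives (x, y) ≈ (-63.2, -1.6).
Distances from that point to each station vs reported:
  WDC: calculated 102.9 vs reported 66.8 → residual 36.1 km
  BDM: calculated 149.0 vs reported 149.0 → residual 0.0 km
  SAO: calculated 99.0 vs reported 99.0 → residual 0.0 km
  BRK: calculated 48.5 vs reported 48.5 → residual 0.0 km
BDM, SAO, BRK are mutually consistent (residuals ≈ 0); WDC is off by 36.1 km.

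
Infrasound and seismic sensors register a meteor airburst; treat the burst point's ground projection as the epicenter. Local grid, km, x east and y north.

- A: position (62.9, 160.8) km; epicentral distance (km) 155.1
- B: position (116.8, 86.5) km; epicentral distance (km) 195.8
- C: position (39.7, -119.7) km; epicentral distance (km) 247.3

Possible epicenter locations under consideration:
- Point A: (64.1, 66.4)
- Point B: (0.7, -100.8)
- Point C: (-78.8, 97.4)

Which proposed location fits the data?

For each candidate, compare |candidate − station| to the reported distance:
Point A: residuals A 60.7, B 139.4, C 59.6 → max 139.4 km
Point B: residuals A 113.8, B 24.6, C 204.0 → max 204.0 km
Point C: residuals A 0.1, B 0.1, C 0.0 → max 0.1 km
Only Point C has all residuals ≈ 0.

Point C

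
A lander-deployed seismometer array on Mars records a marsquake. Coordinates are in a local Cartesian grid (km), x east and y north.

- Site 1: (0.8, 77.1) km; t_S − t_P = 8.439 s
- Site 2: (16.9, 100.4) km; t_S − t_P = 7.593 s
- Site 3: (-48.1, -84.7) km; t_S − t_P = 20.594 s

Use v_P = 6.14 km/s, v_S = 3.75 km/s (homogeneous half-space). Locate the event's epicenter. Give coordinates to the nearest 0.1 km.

Distance from S−P lag: d = Δt · v_P v_S / (v_P − v_S) = Δt · (6.14·3.75)/(6.14−3.75) ≈ 9.6339·Δt.
So d_Site 1 = 81.30, d_Site 2 = 73.15, d_Site 3 = 198.40 km.
Circle about each station: (x − 0.8)² + (y − 77.1)² = 81.30²; (x − 16.9)² + (y − 100.4)² = 73.15²; (x + 48.1)² + (y + 84.7)² = 198.40².
Subtracting the Site 1 equation from the Site 2 and Site 3 equations removes the quadratic terms:
32.2 x + 46.6 y = 5679.49
-97.8 x − 323.6 y = -29210.22
Solving the 2×2 system: x ≈ 81.3, y ≈ 65.7 km.

(81.3, 65.7)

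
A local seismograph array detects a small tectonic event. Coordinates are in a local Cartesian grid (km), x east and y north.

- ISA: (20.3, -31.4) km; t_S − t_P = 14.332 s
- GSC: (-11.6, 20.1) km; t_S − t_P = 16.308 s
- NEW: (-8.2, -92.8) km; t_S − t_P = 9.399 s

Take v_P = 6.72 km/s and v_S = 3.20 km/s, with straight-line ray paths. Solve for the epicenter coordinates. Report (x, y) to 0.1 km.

Distance from S−P lag: d = Δt · v_P v_S / (v_P − v_S) = Δt · (6.72·3.20)/(6.72−3.20) ≈ 6.1091·Δt.
So d_ISA = 87.56, d_GSC = 99.63, d_NEW = 57.42 km.
Circle about each station: (x − 20.3)² + (y + 31.4)² = 87.56²; (x + 11.6)² + (y − 20.1)² = 99.63²; (x + 8.2)² + (y + 92.8)² = 57.42².
Subtracting the ISA equation from the GSC and NEW equations removes the quadratic terms:
-63.8 x + 103.0 y = -3118.86
-57.0 x − 122.8 y = 11650.73
Solving the 2×2 system: x ≈ -59.6, y ≈ -67.2 km.
Check against ISA (with the unrounded x, y): √((x − 20.3)²+(y + 31.4)²) = 87.57 ≈ 87.56 km. ✓

(-59.6, -67.2)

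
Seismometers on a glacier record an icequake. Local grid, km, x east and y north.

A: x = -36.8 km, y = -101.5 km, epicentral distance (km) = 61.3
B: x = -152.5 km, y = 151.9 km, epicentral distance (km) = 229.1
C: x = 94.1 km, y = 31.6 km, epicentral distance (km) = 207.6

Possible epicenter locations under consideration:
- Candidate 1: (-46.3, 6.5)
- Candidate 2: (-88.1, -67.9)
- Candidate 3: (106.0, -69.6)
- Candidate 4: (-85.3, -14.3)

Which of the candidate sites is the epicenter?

For each candidate, compare |candidate − station| to the reported distance:
Candidate 1: residuals A 47.1, B 49.0, C 65.0 → max 65.0 km
Candidate 2: residuals A 0.0, B 0.1, C 0.0 → max 0.1 km
Candidate 3: residuals A 85.0, B 111.3, C 105.7 → max 111.3 km
Candidate 4: residuals A 38.5, B 49.8, C 22.4 → max 49.8 km
Only Candidate 2 has all residuals ≈ 0.

Candidate 2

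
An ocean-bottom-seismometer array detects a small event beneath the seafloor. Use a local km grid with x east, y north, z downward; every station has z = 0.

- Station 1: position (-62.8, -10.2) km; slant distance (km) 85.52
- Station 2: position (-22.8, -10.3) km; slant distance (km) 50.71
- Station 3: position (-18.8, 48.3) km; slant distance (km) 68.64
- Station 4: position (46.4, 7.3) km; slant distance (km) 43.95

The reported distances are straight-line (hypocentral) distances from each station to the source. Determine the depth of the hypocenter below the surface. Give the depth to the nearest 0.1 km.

Each station gives a sphere (x−x_i)² + (y−y_i)² + z² = d_i² (stations at z=0).
Subtracting the Station 1 sphere from Station 2 and Station 3: z² cancels, leaving linear equations in x and y:
80.0 x − 0.2 y = 1320.22
88.0 x + 117.0 y = 1240.67
Solving: x ≈ 16.498, y ≈ -1.805 km (keep extra digits for the depth step; rounded: 16.5, -1.8).
Then from the Station 1 sphere: z² = 85.52² − (x + 62.8)² − (y + 10.2)² with x = 16.498, y = -1.805, so z ≈ 30.903 ≈ 30.9 km.

30.9 km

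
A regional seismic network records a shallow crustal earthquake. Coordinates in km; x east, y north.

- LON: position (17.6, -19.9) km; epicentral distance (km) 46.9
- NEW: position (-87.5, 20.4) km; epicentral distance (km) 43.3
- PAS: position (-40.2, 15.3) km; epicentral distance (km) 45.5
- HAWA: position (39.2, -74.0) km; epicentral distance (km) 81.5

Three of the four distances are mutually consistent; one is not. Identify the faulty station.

NEW

Solve using three stations at a time. Using LON, PAS, HAWA (subtract circle equations pairwise → linear system) gives (x, y) ≈ (-28.4, -28.6).
Distances from that point to each station vs reported:
  LON: calculated 46.8 vs reported 46.9 → residual 0.1 km
  NEW: calculated 76.7 vs reported 43.3 → residual 33.4 km
  PAS: calculated 45.4 vs reported 45.5 → residual 0.1 km
  HAWA: calculated 81.5 vs reported 81.5 → residual 0.0 km
LON, PAS, HAWA are mutually consistent (residuals ≈ 0); NEW is off by 33.4 km.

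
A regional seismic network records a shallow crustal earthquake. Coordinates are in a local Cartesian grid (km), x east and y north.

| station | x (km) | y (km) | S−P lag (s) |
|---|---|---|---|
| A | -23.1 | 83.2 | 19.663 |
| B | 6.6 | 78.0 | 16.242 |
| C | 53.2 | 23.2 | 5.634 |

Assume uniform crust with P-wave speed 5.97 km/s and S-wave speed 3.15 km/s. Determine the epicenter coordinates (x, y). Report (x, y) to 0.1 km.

(67.6, -11.5)

Distance from S−P lag: d = Δt · v_P v_S / (v_P − v_S) = Δt · (5.97·3.15)/(5.97−3.15) ≈ 6.6686·Δt.
So d_A = 131.13, d_B = 108.31, d_C = 37.57 km.
Circle about each station: (x + 23.1)² + (y − 83.2)² = 131.13²; (x − 6.6)² + (y − 78.0)² = 108.31²; (x − 53.2)² + (y − 23.2)² = 37.57².
Subtracting the A equation from the B and C equations removes the quadratic terms:
59.4 x − 10.4 y = 4135.73
152.6 x − 120.0 y = 11696.20
Solving the 2×2 system: x ≈ 67.6, y ≈ -11.5 km.
Check against A (with the unrounded x, y): √((x + 23.1)²+(y − 83.2)²) = 131.13 ≈ 131.13 km. ✓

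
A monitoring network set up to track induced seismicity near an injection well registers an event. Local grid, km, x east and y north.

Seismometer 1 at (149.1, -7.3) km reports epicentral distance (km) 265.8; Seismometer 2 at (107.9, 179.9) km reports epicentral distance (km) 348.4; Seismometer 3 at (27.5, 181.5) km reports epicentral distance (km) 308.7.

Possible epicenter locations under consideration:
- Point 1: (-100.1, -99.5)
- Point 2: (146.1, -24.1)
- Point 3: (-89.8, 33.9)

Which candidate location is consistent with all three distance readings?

Point 1

For each candidate, compare |candidate − station| to the reported distance:
Point 1: residuals Seismometer 1 0.1, Seismometer 2 0.1, Seismometer 3 0.1 → max 0.1 km
Point 2: residuals Seismometer 1 248.7, Seismometer 2 140.9, Seismometer 3 71.3 → max 248.7 km
Point 3: residuals Seismometer 1 23.4, Seismometer 2 102.6, Seismometer 3 120.2 → max 120.2 km
Only Point 1 has all residuals ≈ 0.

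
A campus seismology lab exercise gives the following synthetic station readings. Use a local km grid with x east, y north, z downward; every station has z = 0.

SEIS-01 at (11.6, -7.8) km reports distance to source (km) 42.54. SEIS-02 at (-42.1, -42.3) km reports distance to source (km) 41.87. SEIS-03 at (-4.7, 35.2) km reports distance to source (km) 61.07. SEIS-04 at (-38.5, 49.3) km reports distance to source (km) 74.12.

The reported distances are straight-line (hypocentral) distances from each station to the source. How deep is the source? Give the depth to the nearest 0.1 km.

z ≈ 26.1 km

Each station gives a sphere (x−x_i)² + (y−y_i)² + z² = d_i² (stations at z=0).
Subtracting the SEIS-01 sphere from SEIS-02 and SEIS-03: z² cancels, leaving linear equations in x and y:
-107.4 x − 69.0 y = 3422.85
-32.6 x + 86.0 y = -854.16
Solving: x ≈ -20.497, y ≈ -17.702 km (keep extra digits for the depth step; rounded: -20.5, -17.7).
Then from the SEIS-01 sphere: z² = 42.54² − (x − 11.6)² − (y + 7.8)² with x = -20.497, y = -17.702, so z ≈ 26.103 ≈ 26.1 km.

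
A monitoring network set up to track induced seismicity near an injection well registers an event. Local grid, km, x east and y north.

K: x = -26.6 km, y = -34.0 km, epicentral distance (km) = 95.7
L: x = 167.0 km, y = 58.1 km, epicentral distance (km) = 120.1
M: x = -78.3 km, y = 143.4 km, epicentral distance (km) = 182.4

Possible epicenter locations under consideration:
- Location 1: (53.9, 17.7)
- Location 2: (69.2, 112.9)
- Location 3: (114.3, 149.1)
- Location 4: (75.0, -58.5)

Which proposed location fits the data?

For each candidate, compare |candidate − station| to the reported distance:
Location 1: residuals K 0.0, L 0.0, M 0.0 → max 0.0 km
Location 2: residuals K 79.7, L 8.0, M 31.8 → max 79.7 km
Location 3: residuals K 135.3, L 14.9, M 10.3 → max 135.3 km
Location 4: residuals K 8.8, L 28.4, M 71.1 → max 71.1 km
Only Location 1 has all residuals ≈ 0.

Location 1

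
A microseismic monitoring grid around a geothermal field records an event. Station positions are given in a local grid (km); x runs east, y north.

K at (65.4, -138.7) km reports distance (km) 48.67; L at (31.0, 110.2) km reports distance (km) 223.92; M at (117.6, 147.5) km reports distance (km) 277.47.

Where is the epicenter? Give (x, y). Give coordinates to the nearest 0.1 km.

x ≈ 23.7 km, y ≈ -113.6 km

Circle about each station: (x − 65.4)² + (y + 138.7)² = 48.67²; (x − 31.0)² + (y − 110.2)² = 223.92²; (x − 117.6)² + (y − 147.5)² = 277.47².
Subtracting the K equation from the L and M equations removes the quadratic terms:
-68.8 x + 497.8 y = -58181.21
104.4 x + 572.4 y = -62549.67
Solving the 2×2 system: x ≈ 23.7, y ≈ -113.6 km.
Check against K (with the unrounded x, y): √((x − 65.4)²+(y + 138.7)²) = 48.67 ≈ 48.67 km. ✓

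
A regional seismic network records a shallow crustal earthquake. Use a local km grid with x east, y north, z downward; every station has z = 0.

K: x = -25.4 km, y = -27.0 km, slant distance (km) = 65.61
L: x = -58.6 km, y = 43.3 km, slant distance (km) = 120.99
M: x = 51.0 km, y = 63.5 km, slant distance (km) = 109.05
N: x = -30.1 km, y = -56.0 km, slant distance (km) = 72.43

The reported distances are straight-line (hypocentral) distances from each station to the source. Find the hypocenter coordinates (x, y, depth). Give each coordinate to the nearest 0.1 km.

Each station gives a sphere (x−x_i)² + (y−y_i)² + z² = d_i² (stations at z=0).
Subtracting the K sphere from L and M: z² cancels, leaving linear equations in x and y:
-66.4 x + 140.6 y = -6399.22
152.8 x + 181.0 y = -2328.14
Solving: x ≈ 24.802, y ≈ -33.801 km (keep extra digits for the depth step; rounded: 24.8, -33.8).
Then from the K sphere: z² = 65.61² − (x + 25.4)² − (y + 27.0)² with x = 24.802, y = -33.801, so z ≈ 41.691 ≈ 41.7 km.
Check against N (with the unrounded solution): distance 72.42 ≈ 72.43 km. ✓

x ≈ 24.8 km, y ≈ -33.8 km, depth ≈ 41.7 km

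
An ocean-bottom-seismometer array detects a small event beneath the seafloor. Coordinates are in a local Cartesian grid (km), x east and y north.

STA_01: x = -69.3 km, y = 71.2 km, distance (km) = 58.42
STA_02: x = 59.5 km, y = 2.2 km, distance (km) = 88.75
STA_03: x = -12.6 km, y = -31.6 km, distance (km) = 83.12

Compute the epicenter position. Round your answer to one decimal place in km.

-14.3 km east, 51.5 km north

Circle about each station: (x + 69.3)² + (y − 71.2)² = 58.42²; (x − 59.5)² + (y − 2.2)² = 88.75²; (x + 12.6)² + (y + 31.6)² = 83.12².
Subtracting the STA_01 equation from the STA_02 and STA_03 equations removes the quadratic terms:
257.6 x − 138.0 y = -10790.51
113.4 x − 205.6 y = -12210.65
Solving the 2×2 system: x ≈ -14.3, y ≈ 51.5 km.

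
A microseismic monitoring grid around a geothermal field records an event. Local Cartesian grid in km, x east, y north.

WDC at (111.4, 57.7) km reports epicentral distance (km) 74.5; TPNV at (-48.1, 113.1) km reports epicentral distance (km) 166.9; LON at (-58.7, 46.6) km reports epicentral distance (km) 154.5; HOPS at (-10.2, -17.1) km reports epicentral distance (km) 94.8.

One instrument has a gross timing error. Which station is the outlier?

Solve using three stations at a time. Using WDC, LON, HOPS (subtract circle equations pairwise → linear system) gives (x, y) ≈ (84.4, -11.6).
Distances from that point to each station vs reported:
  WDC: calculated 74.4 vs reported 74.5 → residual 0.1 km
  TPNV: calculated 181.9 vs reported 166.9 → residual 15.0 km
  LON: calculated 154.5 vs reported 154.5 → residual 0.0 km
  HOPS: calculated 94.7 vs reported 94.8 → residual 0.1 km
WDC, LON, HOPS are mutually consistent (residuals ≈ 0); TPNV is off by 15.0 km.

TPNV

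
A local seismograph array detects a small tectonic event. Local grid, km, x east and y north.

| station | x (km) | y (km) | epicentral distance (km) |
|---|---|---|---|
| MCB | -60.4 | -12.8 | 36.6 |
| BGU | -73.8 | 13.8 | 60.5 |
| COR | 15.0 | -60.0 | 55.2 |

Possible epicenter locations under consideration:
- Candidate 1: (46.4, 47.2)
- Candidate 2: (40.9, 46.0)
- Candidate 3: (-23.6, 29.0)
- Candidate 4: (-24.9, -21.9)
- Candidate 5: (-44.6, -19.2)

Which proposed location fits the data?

For each candidate, compare |candidate − station| to the reported distance:
Candidate 1: residuals MCB 85.9, BGU 64.3, COR 56.5 → max 85.9 km
Candidate 2: residuals MCB 80.5, BGU 58.6, COR 53.9 → max 80.5 km
Candidate 3: residuals MCB 19.1, BGU 8.0, COR 41.8 → max 41.8 km
Candidate 4: residuals MCB 0.0, BGU 0.0, COR 0.0 → max 0.0 km
Candidate 5: residuals MCB 19.6, BGU 16.4, COR 17.0 → max 19.6 km
Only Candidate 4 has all residuals ≈ 0.

Candidate 4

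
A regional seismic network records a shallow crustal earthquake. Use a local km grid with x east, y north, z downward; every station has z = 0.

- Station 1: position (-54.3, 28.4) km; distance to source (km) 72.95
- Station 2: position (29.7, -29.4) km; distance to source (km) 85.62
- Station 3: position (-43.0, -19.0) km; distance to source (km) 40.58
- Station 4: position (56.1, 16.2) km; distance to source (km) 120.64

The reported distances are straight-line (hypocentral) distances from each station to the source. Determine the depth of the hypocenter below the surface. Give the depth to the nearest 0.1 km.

Each station gives a sphere (x−x_i)² + (y−y_i)² + z² = d_i² (stations at z=0).
Subtracting the Station 1 sphere from Station 2 and Station 3: z² cancels, leaving linear equations in x and y:
168.0 x − 115.6 y = -4017.68
22.6 x − 94.8 y = 2129.92
Solving: x ≈ -47.101, y ≈ -33.696 km (keep extra digits for the depth step; rounded: -47.1, -33.7).
Then from the Station 1 sphere: z² = 72.95² − (x + 54.3)² − (y − 28.4)² with x = -47.101, y = -33.696, so z ≈ 37.603 ≈ 37.6 km.

37.6 km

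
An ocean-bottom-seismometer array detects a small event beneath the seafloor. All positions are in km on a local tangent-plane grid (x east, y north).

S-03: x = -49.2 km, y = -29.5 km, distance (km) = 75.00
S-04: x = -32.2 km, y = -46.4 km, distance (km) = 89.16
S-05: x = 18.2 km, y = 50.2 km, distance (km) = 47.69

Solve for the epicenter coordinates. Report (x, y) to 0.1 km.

x ≈ -28.9 km, y ≈ 42.7 km

Circle about each station: (x + 49.2)² + (y + 29.5)² = 75.00²; (x + 32.2)² + (y + 46.4)² = 89.16²; (x − 18.2)² + (y − 50.2)² = 47.69².
Subtracting pairs of circle equations eliminates x²+y² and gives linear equations (the radical axes):
34.0 x − 33.8 y = -2425.60
134.8 x + 159.4 y = 2911.05
Solving the 2×2 system: x ≈ -28.9, y ≈ 42.7 km.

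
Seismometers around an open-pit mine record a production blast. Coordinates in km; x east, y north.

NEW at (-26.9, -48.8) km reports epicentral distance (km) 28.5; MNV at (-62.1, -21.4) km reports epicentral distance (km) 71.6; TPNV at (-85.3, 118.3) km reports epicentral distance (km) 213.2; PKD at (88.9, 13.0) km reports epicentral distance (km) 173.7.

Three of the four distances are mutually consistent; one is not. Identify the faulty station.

NEW

Solve using three stations at a time. Using MNV, TPNV, PKD (subtract circle equations pairwise → linear system) gives (x, y) ≈ (-49.6, -91.9).
Distances from that point to each station vs reported:
  NEW: calculated 48.7 vs reported 28.5 → residual 20.2 km
  MNV: calculated 71.6 vs reported 71.6 → residual 0.0 km
  TPNV: calculated 213.2 vs reported 213.2 → residual 0.0 km
  PKD: calculated 173.7 vs reported 173.7 → residual 0.0 km
MNV, TPNV, PKD are mutually consistent (residuals ≈ 0); NEW is off by 20.2 km.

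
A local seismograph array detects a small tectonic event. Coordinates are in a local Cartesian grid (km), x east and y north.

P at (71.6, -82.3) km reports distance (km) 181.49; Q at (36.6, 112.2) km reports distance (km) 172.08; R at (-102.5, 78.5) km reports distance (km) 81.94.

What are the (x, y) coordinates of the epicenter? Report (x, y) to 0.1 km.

(-91.5, -2.7)

Circle about each station: (x − 71.6)² + (y + 82.3)² = 181.49²; (x − 36.6)² + (y − 112.2)² = 172.08²; (x + 102.5)² + (y − 78.5)² = 81.94².
Subtracting the P equation from the Q and R equations removes the quadratic terms:
-70.0 x + 389.0 y = 5355.64
-348.2 x + 321.6 y = 30993.11
Solving the 2×2 system: x ≈ -91.5, y ≈ -2.7 km.
Check against P (with the unrounded x, y): √((x − 71.6)²+(y + 82.3)²) = 181.49 ≈ 181.49 km. ✓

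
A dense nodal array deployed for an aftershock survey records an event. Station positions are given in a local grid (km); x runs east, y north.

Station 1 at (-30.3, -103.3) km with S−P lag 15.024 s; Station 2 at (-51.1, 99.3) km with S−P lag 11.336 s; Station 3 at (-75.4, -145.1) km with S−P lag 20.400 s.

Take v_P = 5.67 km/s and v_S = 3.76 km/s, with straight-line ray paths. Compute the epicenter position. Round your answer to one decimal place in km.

Distance from S−P lag: d = Δt · v_P v_S / (v_P − v_S) = Δt · (5.67·3.76)/(5.67−3.76) ≈ 11.1619·Δt.
So d_Station 1 = 167.70, d_Station 2 = 126.53, d_Station 3 = 227.70 km.
Circle about each station: (x + 30.3)² + (y + 103.3)² = 167.70²; (x + 51.1)² + (y − 99.3)² = 126.53²; (x + 75.4)² + (y + 145.1)² = 227.70².
Subtracting pairs of circle equations eliminates x²+y² and gives linear equations (the radical axes):
-41.6 x + 405.2 y = 12996.17
-90.2 x − 83.6 y = -8573.81
Solving the 2×2 system: x ≈ 59.7, y ≈ 38.2 km.

x ≈ 59.7 km, y ≈ 38.2 km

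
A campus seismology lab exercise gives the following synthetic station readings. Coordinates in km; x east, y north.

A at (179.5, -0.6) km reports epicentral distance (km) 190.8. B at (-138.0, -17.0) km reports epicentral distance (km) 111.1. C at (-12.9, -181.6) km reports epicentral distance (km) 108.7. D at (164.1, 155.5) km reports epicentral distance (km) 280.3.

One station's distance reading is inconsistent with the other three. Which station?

Solve using three stations at a time. Using A, C, D (subtract circle equations pairwise → linear system) gives (x, y) ≈ (3.5, -74.2).
Distances from that point to each station vs reported:
  A: calculated 190.8 vs reported 190.8 → residual 0.0 km
  B: calculated 152.6 vs reported 111.1 → residual 41.5 km
  C: calculated 108.6 vs reported 108.7 → residual 0.1 km
  D: calculated 280.3 vs reported 280.3 → residual 0.0 km
A, C, D are mutually consistent (residuals ≈ 0); B is off by 41.5 km.

B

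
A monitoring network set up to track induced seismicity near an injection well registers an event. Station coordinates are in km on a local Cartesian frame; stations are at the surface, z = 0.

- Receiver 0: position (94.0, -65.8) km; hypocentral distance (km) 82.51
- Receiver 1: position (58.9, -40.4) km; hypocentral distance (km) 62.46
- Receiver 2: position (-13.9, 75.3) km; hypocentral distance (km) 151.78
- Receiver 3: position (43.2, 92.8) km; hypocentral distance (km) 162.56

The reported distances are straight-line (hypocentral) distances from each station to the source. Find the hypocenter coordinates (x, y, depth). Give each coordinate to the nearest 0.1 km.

x ≈ 29.4 km, y ≈ -60.9 km, depth ≈ 51.1 km

Each station gives a sphere (x−x_i)² + (y−y_i)² + z² = d_i² (stations at z=0).
Subtracting the Receiver 0 sphere from Receiver 1 and Receiver 2: z² cancels, leaving linear equations in x and y:
-70.2 x + 50.8 y = -5157.62
-215.8 x + 282.2 y = -23531.61
Solving: x ≈ 29.394, y ≈ -60.908 km (keep extra digits for the depth step; rounded: 29.4, -60.9).
Then from the Receiver 0 sphere: z² = 82.51² − (x − 94.0)² − (y + 65.8)² with x = 29.394, y = -60.908, so z ≈ 51.088 ≈ 51.1 km.
Check against Receiver 3 (with the unrounded solution): distance 162.56 ≈ 162.56 km. ✓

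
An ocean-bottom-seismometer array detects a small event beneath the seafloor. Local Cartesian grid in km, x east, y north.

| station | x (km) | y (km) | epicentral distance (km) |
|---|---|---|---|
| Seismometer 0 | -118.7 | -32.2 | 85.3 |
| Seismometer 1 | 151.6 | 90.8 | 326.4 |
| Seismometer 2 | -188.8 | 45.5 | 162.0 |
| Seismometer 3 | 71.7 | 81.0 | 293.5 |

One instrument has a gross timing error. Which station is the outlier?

Seismometer 1

Solve using three stations at a time. Using Seismometer 0, Seismometer 2, Seismometer 3 (subtract circle equations pairwise → linear system) gives (x, y) ≈ (-149.7, -111.7).
Distances from that point to each station vs reported:
  Seismometer 0: calculated 85.3 vs reported 85.3 → residual 0.0 km
  Seismometer 1: calculated 363.0 vs reported 326.4 → residual 36.6 km
  Seismometer 2: calculated 162.0 vs reported 162.0 → residual 0.0 km
  Seismometer 3: calculated 293.5 vs reported 293.5 → residual 0.0 km
Seismometer 0, Seismometer 2, Seismometer 3 are mutually consistent (residuals ≈ 0); Seismometer 1 is off by 36.6 km.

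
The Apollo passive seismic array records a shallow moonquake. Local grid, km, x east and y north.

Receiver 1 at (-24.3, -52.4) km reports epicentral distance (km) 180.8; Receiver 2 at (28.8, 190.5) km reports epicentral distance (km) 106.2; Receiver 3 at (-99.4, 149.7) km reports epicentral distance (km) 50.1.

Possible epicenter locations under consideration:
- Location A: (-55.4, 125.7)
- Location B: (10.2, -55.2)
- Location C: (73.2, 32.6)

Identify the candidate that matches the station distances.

For each candidate, compare |candidate − station| to the reported distance:
Location A: residuals Receiver 1 0.0, Receiver 2 0.0, Receiver 3 0.0 → max 0.0 km
Location B: residuals Receiver 1 146.2, Receiver 2 140.2, Receiver 3 182.3 → max 182.3 km
Location C: residuals Receiver 1 51.5, Receiver 2 57.8, Receiver 3 158.5 → max 158.5 km
Only Location A has all residuals ≈ 0.

Location A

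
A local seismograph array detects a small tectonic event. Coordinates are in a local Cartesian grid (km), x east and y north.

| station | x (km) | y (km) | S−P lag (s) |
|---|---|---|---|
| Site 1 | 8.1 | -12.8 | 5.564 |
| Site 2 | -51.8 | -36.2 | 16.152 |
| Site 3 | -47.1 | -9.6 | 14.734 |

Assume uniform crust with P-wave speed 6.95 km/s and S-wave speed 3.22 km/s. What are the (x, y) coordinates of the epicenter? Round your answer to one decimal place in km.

(41.3, -9.3)

Distance from S−P lag: d = Δt · v_P v_S / (v_P − v_S) = Δt · (6.95·3.22)/(6.95−3.22) ≈ 5.9997·Δt.
So d_Site 1 = 33.38, d_Site 2 = 96.91, d_Site 3 = 88.40 km.
Circle about each station: (x − 8.1)² + (y + 12.8)² = 33.38²; (x + 51.8)² + (y + 36.2)² = 96.91²; (x + 47.1)² + (y + 9.6)² = 88.40².
Subtracting the Site 1 equation from the Site 2 and Site 3 equations removes the quadratic terms:
-119.8 x − 46.8 y = -4513.09
-110.4 x + 6.4 y = -4619.22
Solving the 2×2 system: x ≈ 41.3, y ≈ -9.3 km.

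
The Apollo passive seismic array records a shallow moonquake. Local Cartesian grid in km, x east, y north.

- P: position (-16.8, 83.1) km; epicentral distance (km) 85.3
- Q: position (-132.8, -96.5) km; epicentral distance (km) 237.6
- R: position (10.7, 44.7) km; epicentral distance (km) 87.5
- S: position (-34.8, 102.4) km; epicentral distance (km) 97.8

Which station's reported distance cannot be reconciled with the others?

Q

Solve using three stations at a time. Using P, R, S (subtract circle equations pairwise → linear system) gives (x, y) ≈ (62.4, 115.7).
Distances from that point to each station vs reported:
  P: calculated 85.7 vs reported 85.3 → residual 0.4 km
  Q: calculated 288.4 vs reported 237.6 → residual 50.8 km
  R: calculated 87.9 vs reported 87.5 → residual 0.4 km
  S: calculated 98.1 vs reported 97.8 → residual 0.3 km
P, R, S are mutually consistent (residuals ≈ 0); Q is off by 50.8 km.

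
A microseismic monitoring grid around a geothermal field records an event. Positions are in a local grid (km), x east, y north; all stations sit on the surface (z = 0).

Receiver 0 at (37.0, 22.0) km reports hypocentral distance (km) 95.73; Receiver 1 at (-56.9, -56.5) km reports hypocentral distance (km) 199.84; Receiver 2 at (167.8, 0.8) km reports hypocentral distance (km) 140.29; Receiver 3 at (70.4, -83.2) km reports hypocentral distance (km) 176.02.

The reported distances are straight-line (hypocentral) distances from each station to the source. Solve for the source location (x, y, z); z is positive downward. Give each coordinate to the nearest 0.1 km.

Each station gives a sphere (x−x_i)² + (y−y_i)² + z² = d_i² (stations at z=0).
Subtracting the Receiver 0 sphere from Receiver 1 and Receiver 2: z² cancels, leaving linear equations in x and y:
-187.8 x − 157.0 y = -26194.93
261.6 x − 42.4 y = 15787.43
Solving: x ≈ 73.200, y ≈ 79.286 km (keep extra digits for the depth step; rounded: 73.2, 79.3).
Then from the Receiver 0 sphere: z² = 95.73² − (x − 37.0)² − (y − 22.0)² with x = 73.200, y = 79.286, so z ≈ 67.617 ≈ 67.6 km.

x ≈ 73.2 km, y ≈ 79.3 km, depth ≈ 67.6 km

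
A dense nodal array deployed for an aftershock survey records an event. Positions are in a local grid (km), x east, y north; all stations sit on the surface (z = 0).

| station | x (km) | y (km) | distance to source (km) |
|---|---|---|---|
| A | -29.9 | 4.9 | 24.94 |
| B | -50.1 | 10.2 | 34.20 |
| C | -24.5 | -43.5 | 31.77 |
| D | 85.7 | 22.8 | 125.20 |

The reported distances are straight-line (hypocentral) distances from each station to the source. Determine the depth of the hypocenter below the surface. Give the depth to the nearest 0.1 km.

z ≈ 13.5 km

Each station gives a sphere (x−x_i)² + (y−y_i)² + z² = d_i² (stations at z=0).
Subtracting the A sphere from B and C: z² cancels, leaving linear equations in x and y:
-40.4 x + 10.6 y = 1148.39
10.8 x − 96.8 y = 1187.15
Solving: x ≈ -32.598, y ≈ -15.901 km (keep extra digits for the depth step; rounded: -32.6, -15.9).
Then from the A sphere: z² = 24.94² − (x + 29.9)² − (y − 4.9)² with x = -32.598, y = -15.901, so z ≈ 13.492 ≈ 13.5 km.
Check against D (with the unrounded solution): distance 125.20 ≈ 125.20 km. ✓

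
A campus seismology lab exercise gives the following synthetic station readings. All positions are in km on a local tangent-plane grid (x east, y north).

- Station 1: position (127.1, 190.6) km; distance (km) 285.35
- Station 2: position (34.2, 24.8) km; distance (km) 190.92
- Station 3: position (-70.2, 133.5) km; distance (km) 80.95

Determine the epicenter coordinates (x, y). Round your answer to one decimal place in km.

Circle about each station: (x − 127.1)² + (y − 190.6)² = 285.35²; (x − 34.2)² + (y − 24.8)² = 190.92²; (x + 70.2)² + (y − 133.5)² = 80.95².
Subtracting pairs of circle equations eliminates x²+y² and gives linear equations (the radical axes):
-185.8 x − 331.6 y = -5723.91
-394.6 x − 114.2 y = 45139.24
Solving the 2×2 system: x ≈ -142.5, y ≈ 97.1 km.
Check against Station 1 (with the unrounded x, y): √((x − 127.1)²+(y − 190.6)²) = 285.35 ≈ 285.35 km. ✓

-142.5 km east, 97.1 km north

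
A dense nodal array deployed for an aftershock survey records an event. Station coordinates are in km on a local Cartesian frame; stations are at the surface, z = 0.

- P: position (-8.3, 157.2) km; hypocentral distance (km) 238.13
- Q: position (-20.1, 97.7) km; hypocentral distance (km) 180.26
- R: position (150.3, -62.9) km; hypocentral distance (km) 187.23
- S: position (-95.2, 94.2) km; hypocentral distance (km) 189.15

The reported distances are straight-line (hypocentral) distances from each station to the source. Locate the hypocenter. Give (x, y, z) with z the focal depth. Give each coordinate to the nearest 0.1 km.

(-27.9, -73.3, 56.5)

Each station gives a sphere (x−x_i)² + (y−y_i)² + z² = d_i² (stations at z=0).
Subtracting the P sphere from Q and R: z² cancels, leaving linear equations in x and y:
-23.6 x − 119.0 y = 9380.80
317.2 x − 440.2 y = 23416.59
Solving: x ≈ -27.897, y ≈ -73.298 km (keep extra digits for the depth step; rounded: -27.9, -73.3).
Then from the P sphere: z² = 238.13² − (x + 8.3)² − (y − 157.2)² with x = -27.897, y = -73.298, so z ≈ 56.502 ≈ 56.5 km.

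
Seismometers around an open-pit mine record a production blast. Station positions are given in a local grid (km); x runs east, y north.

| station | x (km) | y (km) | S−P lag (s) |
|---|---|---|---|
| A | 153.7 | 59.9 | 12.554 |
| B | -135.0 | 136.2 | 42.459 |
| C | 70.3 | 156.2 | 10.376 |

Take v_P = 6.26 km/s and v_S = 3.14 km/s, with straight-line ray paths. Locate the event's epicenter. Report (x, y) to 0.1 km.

(132.5, 136.1)

Distance from S−P lag: d = Δt · v_P v_S / (v_P − v_S) = Δt · (6.26·3.14)/(6.26−3.14) ≈ 6.3001·Δt.
So d_A = 79.09, d_B = 267.50, d_C = 65.37 km.
Circle about each station: (x − 153.7)² + (y − 59.9)² = 79.09²; (x + 135.0)² + (y − 136.2)² = 267.50²; (x − 70.3)² + (y − 156.2)² = 65.37².
Subtracting the A equation from the B and C equations removes the quadratic terms:
-577.4 x + 152.6 y = -55737.28
-166.8 x + 192.6 y = 4110.82
Solving the 2×2 system: x ≈ 132.5, y ≈ 136.1 km.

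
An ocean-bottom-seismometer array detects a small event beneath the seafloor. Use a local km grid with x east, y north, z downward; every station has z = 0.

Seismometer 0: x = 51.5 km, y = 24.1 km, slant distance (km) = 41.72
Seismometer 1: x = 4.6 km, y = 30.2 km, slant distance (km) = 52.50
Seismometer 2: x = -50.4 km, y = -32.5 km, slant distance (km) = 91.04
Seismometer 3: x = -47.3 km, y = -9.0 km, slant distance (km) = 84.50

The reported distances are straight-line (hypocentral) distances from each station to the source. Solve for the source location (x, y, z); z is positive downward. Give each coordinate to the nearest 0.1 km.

Each station gives a sphere (x−x_i)² + (y−y_i)² + z² = d_i² (stations at z=0).
Subtracting the Seismometer 0 sphere from Seismometer 1 and Seismometer 2: z² cancels, leaving linear equations in x and y:
-93.8 x + 12.2 y = -3315.55
-203.8 x − 113.2 y = -6184.37
Solving: x ≈ 34.398, y ≈ -7.296 km (keep extra digits for the depth step; rounded: 34.4, -7.3).
Then from the Seismometer 0 sphere: z² = 41.72² − (x − 51.5)² − (y − 24.1)² with x = 34.398, y = -7.296, so z ≈ 21.503 ≈ 21.5 km.

x ≈ 34.4 km, y ≈ -7.3 km, depth ≈ 21.5 km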